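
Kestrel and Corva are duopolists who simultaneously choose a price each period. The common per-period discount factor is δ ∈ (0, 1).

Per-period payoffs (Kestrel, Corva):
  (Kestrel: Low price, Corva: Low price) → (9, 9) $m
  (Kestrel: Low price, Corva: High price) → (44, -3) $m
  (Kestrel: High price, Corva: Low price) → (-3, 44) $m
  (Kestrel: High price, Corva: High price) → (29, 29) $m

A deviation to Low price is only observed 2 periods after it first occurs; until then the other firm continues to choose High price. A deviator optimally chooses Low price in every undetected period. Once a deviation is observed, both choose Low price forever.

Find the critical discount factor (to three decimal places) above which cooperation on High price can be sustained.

Deviating for the 2 undetected periods gains 44−29 = 15 per period over cooperation, then loses 29−9 = 20 per period forever once punishment starts.
Gain: 15(1 + δ + … + δ^1); loss: 20·δ^2/(1−δ).
No profitable deviation ⇔ 15(1−δ^2) ≤ 20·δ^2, i.e. δ^2 ≥ 15/(15+20) = 3/7.
Hence δ ≥ (3/7)^(1/2) ≈ 0.655.

0.655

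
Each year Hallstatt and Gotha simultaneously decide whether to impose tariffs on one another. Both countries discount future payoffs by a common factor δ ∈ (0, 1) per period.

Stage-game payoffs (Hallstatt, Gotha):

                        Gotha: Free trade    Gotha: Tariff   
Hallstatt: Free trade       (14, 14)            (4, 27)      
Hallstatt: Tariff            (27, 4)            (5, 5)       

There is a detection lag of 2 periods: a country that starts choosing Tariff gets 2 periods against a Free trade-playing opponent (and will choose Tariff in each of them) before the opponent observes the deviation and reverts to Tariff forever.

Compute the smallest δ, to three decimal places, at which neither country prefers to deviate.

0.769

Deviating for the 2 undetected periods gains 27−14 = 13 per period over cooperation, then loses 14−5 = 9 per period forever once punishment starts.
Gain: 13(1 + δ + … + δ^1); loss: 9·δ^2/(1−δ).
No profitable deviation ⇔ 13(1−δ^2) ≤ 9·δ^2, i.e. δ^2 ≥ 13/(13+9) = 13/22.
Hence δ ≥ (13/22)^(1/2) ≈ 0.769.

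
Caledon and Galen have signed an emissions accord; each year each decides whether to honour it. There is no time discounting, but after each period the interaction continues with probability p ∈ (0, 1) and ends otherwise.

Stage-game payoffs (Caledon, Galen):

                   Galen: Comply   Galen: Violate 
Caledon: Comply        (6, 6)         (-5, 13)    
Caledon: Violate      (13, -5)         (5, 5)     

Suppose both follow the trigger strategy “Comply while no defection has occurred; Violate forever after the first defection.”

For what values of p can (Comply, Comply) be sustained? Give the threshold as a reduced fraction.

Expected cooperation value is 6 + p·6 + p²·6 + … = 6/(1−p); deviation gives 13 + p·5/(1−p).
6 ≥ 13(1−p) + 5p ⇒ 8p ≥ 7 ⇒ p ≥ 7/8.

7/8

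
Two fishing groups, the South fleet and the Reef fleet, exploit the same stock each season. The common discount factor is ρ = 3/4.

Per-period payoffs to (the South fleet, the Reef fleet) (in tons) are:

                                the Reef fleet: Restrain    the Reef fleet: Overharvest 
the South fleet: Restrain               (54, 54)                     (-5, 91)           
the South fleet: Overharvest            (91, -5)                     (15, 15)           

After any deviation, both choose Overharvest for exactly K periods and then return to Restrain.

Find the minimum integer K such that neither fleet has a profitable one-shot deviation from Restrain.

IC: ρ(1−ρ^K)/(1−ρ) ≥ (91−54)/(54−15) = 37/39.
With ρ = 3/4: need 1 − ρ^K ≥ 37/39·(1−3/4)/(3/4), i.e. ρ^K ≤ 0.6838.
Since (3/4)^1 = 0.7500 and (3/4)^2 = 0.5625, the smallest such K is 2.

2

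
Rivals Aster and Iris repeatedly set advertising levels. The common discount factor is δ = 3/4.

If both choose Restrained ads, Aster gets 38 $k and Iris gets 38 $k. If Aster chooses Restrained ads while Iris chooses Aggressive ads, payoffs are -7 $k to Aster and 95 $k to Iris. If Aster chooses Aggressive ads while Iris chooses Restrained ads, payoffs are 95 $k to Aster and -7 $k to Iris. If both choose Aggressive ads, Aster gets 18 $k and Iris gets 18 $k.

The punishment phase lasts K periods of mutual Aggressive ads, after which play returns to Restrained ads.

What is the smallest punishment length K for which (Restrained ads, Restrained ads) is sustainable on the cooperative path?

Need Σ_{k=1}^{K} δ^k ≥ (95−38)/(38−18) = 2.8500 at δ = 3/4.
At K = 10 the sum is 2.8311 < 2.8500; at K = 11 it is 2.8733 ≥ 2.8500.
So the minimum punishment length is K = 11.

11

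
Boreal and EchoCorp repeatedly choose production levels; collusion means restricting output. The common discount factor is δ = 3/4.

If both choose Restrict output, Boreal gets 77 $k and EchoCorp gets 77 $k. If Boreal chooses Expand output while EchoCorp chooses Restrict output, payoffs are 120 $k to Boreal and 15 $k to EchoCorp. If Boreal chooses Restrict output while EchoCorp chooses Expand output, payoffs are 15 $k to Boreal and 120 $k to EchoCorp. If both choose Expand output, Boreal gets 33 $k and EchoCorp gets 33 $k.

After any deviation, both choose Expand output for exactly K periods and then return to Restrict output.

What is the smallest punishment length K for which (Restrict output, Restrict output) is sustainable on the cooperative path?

Need Σ_{k=1}^{K} δ^k ≥ (120−77)/(77−33) = 0.9773 at δ = 3/4.
At K = 1 the sum is 0.7500 < 0.9773; at K = 2 it is 1.3125 ≥ 0.9773.
So the minimum punishment length is K = 2.

2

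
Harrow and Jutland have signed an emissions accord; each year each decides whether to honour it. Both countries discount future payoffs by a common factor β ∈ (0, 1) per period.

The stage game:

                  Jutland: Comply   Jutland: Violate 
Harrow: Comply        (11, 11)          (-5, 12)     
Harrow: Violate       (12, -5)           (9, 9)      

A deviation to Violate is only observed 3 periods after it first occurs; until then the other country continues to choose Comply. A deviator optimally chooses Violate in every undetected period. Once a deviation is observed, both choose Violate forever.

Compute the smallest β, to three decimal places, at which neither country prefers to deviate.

A deviator earns 12 for 3 periods, then 9 forever; cooperating earns 11 forever. Multiplying the IC by (1−β):
11 ≥ 12(1−β^3) + 9β^3, so 3·β^3 ≥ 1 and β^3 ≥ 1/3.
β ≥ (1/3)^(1/3) ≈ 0.693.

0.693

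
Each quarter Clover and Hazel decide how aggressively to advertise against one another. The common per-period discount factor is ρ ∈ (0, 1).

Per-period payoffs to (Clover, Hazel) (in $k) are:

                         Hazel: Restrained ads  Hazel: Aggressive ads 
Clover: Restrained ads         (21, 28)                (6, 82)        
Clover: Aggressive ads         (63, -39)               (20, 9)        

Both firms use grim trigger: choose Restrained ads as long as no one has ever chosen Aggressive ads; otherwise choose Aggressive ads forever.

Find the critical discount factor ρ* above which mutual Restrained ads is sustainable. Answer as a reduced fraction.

42/43

Clover: cooperation gives 21 each period; deviation gives 63 once then 20 forever.
  21/(1−ρ) ≥ 63 + 20ρ/(1−ρ) ⇒ ρ ≥ 42/43.
Hazel: cooperation gives 28 each period; deviation gives 82 once then 9 forever.
  ρ ≥ 54/73.
Both must hold, so the binding constraint is Clover's: ρ ≥ 42/43.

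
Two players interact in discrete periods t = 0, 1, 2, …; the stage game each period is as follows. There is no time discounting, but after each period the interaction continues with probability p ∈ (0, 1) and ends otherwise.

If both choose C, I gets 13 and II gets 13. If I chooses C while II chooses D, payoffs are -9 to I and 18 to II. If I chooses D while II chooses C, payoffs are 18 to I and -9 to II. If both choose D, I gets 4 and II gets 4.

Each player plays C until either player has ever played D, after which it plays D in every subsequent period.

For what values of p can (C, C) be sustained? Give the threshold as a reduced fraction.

Expected cooperation value is 13 + p·13 + p²·13 + … = 13/(1−p); deviation gives 18 + p·4/(1−p).
13 ≥ 18(1−p) + 4p ⇒ 14p ≥ 5 ⇒ p ≥ 5/14.

5/14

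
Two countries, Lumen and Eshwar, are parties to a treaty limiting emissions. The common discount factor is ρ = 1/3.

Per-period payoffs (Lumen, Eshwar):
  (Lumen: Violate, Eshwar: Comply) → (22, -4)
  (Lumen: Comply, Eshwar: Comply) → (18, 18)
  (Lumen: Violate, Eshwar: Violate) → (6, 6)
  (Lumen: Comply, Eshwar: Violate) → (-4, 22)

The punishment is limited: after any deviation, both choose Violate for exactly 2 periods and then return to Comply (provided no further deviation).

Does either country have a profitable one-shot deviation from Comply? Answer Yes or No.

IC: ρ+…+ρ^2 ≥ (22−18)/(18−6) = 1/3.
At ρ = 1/3: partial sum = 0.4444 ≥ 0.3333. Cooperation sustainable.

No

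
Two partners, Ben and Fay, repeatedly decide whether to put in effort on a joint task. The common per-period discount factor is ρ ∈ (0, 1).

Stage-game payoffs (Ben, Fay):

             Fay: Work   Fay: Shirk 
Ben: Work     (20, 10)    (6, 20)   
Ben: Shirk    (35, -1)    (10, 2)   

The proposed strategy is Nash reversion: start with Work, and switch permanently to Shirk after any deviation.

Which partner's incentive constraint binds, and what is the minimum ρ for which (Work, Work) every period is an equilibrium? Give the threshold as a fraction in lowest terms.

Ben: cooperation gives 20 each period; deviation gives 35 once then 10 forever.
  20/(1−ρ) ≥ 35 + 10ρ/(1−ρ) ⇒ ρ ≥ 15/25 = 3/5.
Fay: cooperation gives 10 each period; deviation gives 20 once then 2 forever.
  ρ ≥ 10/18 = 5/9.
Both must hold, so the binding constraint is Ben's: ρ ≥ 3/5.

Ben; ρ ≥ 3/5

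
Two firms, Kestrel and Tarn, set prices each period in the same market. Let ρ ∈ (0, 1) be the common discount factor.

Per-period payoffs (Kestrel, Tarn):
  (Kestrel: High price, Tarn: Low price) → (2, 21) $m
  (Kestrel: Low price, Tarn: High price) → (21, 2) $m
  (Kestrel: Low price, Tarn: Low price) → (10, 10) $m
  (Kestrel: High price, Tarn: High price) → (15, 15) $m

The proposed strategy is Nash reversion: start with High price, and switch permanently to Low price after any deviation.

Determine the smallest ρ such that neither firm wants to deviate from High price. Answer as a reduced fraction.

One-period gain from deviating is 21 − 15 = 6. The loss is 15 − 10 = 5 in every subsequent period, with present value 5·ρ/(1−ρ).
Deviation is unprofitable when 5·ρ/(1−ρ) ≥ 6, i.e. ρ/(1−ρ) ≥ 6/5.
Equivalently ρ ≥ 6/(6+5) = 6/11.

6/11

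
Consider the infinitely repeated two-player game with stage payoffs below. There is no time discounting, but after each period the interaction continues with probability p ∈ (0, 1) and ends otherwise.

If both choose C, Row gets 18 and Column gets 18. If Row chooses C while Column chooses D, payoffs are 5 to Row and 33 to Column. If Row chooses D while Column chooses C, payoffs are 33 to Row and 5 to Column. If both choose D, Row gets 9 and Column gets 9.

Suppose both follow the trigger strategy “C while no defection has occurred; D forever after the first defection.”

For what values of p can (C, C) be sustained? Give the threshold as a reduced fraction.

5/8

Expected cooperation value is 18 + p·18 + p²·18 + … = 18/(1−p); deviation gives 33 + p·9/(1−p).
18 ≥ 33(1−p) + 9p ⇒ 24p ≥ 15 ⇒ p ≥ 15/24 = 5/8.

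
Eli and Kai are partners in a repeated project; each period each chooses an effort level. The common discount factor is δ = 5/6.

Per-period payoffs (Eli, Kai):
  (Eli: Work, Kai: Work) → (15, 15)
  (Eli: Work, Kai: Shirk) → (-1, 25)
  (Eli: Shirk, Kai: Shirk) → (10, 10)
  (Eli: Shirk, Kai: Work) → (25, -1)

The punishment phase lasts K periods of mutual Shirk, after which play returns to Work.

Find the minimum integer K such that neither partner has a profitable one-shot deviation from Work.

No profitable deviation requires (15−10)(δ+…+δ^K) ≥ 25−15, i.e. δ+…+δ^K ≥ 2 ≈ 2.0000.
With δ = 5/6, the partial sums are K=1: 0.8333, K=2: 1.5278, K=3: 2.1065.
K = 3 is the first length at which the sum reaches 2.0000.

3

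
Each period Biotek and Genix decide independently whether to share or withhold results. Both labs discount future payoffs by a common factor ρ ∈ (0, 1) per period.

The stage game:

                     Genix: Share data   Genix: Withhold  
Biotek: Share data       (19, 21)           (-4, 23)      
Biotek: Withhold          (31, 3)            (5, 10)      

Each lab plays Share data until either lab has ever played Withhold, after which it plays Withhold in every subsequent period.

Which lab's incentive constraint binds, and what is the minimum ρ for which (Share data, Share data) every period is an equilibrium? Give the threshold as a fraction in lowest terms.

Biotek; ρ ≥ 6/13

For Biotek: deviation gain 31−19 = 12, per-period punishment loss 19−5 = 14. IC gives ρ ≥ 12/26 = 6/13.
For Genix: gain 2, loss 11 per period, so ρ ≥ 2/13.
The tighter constraint is Biotek's, so cooperation needs ρ ≥ 6/13.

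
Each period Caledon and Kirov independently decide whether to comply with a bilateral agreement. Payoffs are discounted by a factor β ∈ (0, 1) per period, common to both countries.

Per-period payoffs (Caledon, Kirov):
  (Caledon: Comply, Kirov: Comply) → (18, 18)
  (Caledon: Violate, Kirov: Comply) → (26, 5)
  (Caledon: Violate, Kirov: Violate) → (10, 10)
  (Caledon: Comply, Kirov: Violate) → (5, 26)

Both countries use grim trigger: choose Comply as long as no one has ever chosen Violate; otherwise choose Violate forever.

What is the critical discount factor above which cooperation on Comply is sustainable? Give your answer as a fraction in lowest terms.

Under grim trigger the critical discount factor is (T−C)/(T−P) with T = 26, C = 18, P = 10.
β* = (26−18)/(26−10) = 8/16 = 1/2.

1/2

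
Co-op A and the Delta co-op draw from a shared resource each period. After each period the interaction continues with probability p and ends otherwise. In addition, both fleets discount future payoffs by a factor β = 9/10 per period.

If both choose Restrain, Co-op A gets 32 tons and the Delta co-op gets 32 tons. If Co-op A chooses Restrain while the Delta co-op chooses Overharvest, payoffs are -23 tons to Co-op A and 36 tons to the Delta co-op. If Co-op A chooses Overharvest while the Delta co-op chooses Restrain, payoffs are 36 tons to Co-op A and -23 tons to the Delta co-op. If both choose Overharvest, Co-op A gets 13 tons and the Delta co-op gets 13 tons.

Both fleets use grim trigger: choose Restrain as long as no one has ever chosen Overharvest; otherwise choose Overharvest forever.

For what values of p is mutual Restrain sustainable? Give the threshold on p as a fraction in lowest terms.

40/207

With continuation probability p and discount β, the effective per-period discount factor is βp.
Grim-trigger IC: βp ≥ (36−32)/(36−13) = 4/23.
So p ≥ (4/23)/(9/10) = 40/207.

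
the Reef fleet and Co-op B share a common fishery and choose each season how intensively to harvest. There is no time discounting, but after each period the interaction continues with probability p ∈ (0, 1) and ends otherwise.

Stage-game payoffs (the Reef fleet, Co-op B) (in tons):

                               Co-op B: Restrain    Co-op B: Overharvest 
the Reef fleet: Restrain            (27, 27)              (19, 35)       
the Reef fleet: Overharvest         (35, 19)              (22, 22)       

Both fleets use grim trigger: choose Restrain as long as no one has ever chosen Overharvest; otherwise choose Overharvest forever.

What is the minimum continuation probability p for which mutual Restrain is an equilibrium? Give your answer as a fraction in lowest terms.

8/13

Expected cooperation value is 27 + p·27 + p²·27 + … = 27/(1−p); deviation gives 35 + p·22/(1−p).
27 ≥ 35(1−p) + 22p ⇒ 13p ≥ 8 ⇒ p ≥ 8/13.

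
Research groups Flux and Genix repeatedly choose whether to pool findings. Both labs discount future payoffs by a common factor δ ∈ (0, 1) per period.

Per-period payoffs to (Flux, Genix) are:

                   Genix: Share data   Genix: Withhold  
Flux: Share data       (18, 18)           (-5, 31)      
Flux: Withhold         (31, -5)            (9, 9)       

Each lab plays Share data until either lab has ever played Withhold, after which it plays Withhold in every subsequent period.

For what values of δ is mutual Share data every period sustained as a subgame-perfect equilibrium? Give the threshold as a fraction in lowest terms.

18/(1−δ) ≥ 31 + 9δ/(1−δ)
18 ≥ 31 − 22δ
δ ≥ 13/22.

13/22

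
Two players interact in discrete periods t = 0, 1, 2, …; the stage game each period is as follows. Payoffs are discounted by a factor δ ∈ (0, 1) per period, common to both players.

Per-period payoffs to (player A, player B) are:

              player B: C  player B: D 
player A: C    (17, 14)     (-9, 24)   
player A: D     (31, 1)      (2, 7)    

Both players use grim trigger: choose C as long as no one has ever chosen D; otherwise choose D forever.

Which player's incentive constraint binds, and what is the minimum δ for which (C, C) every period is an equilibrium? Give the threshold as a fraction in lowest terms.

player A: cooperation gives 17 each period; deviation gives 31 once then 2 forever.
  17/(1−δ) ≥ 31 + 2δ/(1−δ) ⇒ δ ≥ 14/29.
player B: cooperation gives 14 each period; deviation gives 24 once then 7 forever.
  δ ≥ 10/17.
Both must hold, so the binding constraint is player B's: δ ≥ 10/17.

player B; δ ≥ 10/17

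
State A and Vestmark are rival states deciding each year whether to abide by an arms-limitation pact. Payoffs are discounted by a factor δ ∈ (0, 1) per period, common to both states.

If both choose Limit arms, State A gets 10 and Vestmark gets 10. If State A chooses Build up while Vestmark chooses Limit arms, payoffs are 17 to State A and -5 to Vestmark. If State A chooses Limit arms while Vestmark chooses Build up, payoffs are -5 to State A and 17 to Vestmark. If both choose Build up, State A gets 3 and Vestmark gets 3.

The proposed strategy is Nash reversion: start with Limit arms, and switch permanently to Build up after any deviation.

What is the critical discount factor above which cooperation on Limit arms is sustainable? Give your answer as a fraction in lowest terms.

Under grim trigger the critical discount factor is (T−C)/(T−P) with T = 17, C = 10, P = 3.
δ* = (17−10)/(17−3) = 7/14 = 1/2.

1/2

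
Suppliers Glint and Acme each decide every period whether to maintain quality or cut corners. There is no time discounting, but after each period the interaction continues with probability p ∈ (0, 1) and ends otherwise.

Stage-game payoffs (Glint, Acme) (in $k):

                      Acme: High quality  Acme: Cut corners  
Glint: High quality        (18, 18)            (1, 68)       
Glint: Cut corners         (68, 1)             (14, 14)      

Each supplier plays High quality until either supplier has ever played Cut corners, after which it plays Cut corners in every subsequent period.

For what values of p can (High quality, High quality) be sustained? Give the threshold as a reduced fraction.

Expected cooperation value is 18 + p·18 + p²·18 + … = 18/(1−p); deviation gives 68 + p·14/(1−p).
18 ≥ 68(1−p) + 14p ⇒ 54p ≥ 50 ⇒ p ≥ 50/54 = 25/27.

25/27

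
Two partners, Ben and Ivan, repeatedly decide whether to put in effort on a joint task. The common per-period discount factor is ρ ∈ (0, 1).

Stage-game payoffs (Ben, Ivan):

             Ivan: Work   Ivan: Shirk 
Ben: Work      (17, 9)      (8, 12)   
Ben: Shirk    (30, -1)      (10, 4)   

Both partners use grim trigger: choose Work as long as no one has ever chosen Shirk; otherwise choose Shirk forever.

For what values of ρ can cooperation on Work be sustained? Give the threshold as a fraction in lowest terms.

Ben's threshold: (30−17)/(30−10) = 13/20.
Ivan's threshold: (12−9)/(12−4) = 3/8.
13/20 > 3/8, so Ben binds and ρ* = 13/20.

13/20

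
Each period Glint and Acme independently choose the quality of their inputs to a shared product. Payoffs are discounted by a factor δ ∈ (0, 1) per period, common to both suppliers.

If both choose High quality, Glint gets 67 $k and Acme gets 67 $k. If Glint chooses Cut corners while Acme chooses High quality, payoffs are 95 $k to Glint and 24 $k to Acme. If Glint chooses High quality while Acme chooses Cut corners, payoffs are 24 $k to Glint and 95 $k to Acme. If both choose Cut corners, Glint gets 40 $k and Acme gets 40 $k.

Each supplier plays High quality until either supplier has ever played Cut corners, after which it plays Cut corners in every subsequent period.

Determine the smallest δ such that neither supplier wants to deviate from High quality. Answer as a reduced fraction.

Cooperation forever yields 67 each period: 67/(1−δ).
Deviating yields 95 once, then 40 forever: 95 + 40δ/(1−δ).
No profitable deviation requires 67/(1−δ) ≥ 95 + 40δ/(1−δ).
Multiplying by (1−δ): 67 ≥ 95(1−δ) + 40δ = 95 − 55δ.
So 55δ ≥ 28, i.e. δ ≥ 28/55.

28/55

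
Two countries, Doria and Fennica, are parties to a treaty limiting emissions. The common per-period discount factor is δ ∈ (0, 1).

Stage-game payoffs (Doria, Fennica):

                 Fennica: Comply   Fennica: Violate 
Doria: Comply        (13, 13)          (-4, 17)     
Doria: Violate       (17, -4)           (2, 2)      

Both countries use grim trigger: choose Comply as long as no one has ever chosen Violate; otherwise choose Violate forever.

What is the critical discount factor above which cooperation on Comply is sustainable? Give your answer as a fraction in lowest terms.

4/15

Under grim trigger the critical discount factor is (T−C)/(T−P) with T = 17, C = 13, P = 2.
δ* = (17−13)/(17−2) = 4/15.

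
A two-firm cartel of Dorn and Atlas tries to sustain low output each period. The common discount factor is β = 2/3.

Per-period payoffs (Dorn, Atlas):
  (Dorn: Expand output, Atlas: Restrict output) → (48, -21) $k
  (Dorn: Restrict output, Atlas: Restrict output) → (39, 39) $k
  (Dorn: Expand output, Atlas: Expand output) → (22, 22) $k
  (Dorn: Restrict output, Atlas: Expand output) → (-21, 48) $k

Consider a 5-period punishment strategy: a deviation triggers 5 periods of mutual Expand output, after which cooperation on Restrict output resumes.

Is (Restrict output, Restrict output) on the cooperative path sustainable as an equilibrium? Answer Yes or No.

Yes

A one-shot deviation gives 48 now, then 22 for 5 periods, then back to 39.
Gain from deviating: (48−39) today; loss: (39−22) in each of the next 5 periods.
No-deviation condition: (39−22)(β+…+β^5) ≥ 48−39, i.e. β+…+β^5 ≥ 9/17.
At β = 2/3: β+…+β^5 = 1.7366 ≥ 0.5294.
So cooperation is sustainable.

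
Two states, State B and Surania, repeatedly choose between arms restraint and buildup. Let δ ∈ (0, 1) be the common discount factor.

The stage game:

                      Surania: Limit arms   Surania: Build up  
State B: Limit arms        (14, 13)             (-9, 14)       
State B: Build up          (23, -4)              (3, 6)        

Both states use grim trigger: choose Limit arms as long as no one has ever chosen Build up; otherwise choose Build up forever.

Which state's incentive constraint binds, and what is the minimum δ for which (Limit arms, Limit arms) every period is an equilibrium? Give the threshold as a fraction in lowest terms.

State B: cooperation gives 14 each period; deviation gives 23 once then 3 forever.
  14/(1−δ) ≥ 23 + 3δ/(1−δ) ⇒ δ ≥ 9/20.
Surania: cooperation gives 13 each period; deviation gives 14 once then 6 forever.
  δ ≥ 1/8.
Both must hold, so the binding constraint is State B's: δ ≥ 9/20.

State B; δ ≥ 9/20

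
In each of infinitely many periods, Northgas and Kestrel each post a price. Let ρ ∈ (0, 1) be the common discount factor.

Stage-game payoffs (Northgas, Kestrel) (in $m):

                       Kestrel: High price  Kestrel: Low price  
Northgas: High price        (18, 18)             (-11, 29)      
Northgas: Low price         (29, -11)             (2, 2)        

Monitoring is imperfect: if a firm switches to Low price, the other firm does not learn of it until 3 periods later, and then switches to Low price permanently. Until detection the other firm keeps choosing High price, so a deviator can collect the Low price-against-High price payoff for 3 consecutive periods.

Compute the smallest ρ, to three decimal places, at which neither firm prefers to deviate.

A deviator earns 29 for 3 periods, then 2 forever; cooperating earns 18 forever. Multiplying the IC by (1−ρ):
18 ≥ 29(1−ρ^3) + 2ρ^3, so 27·ρ^3 ≥ 11 and ρ^3 ≥ 11/27.
ρ ≥ (11/27)^(1/3) ≈ 0.741.

0.741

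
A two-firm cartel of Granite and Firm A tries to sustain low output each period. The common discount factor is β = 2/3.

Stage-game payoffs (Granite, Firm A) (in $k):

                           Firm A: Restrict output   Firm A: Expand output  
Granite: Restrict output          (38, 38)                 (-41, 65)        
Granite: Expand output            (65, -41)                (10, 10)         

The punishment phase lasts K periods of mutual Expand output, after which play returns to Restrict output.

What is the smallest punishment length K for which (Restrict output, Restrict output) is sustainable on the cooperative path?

IC: β(1−β^K)/(1−β) ≥ (65−38)/(38−10) = 27/28.
With β = 2/3: need 1 − β^K ≥ 27/28·(1−2/3)/(2/3), i.e. β^K ≤ 0.5179.
Since (2/3)^1 = 0.6667 and (2/3)^2 = 0.4444, the smallest such K is 2.

2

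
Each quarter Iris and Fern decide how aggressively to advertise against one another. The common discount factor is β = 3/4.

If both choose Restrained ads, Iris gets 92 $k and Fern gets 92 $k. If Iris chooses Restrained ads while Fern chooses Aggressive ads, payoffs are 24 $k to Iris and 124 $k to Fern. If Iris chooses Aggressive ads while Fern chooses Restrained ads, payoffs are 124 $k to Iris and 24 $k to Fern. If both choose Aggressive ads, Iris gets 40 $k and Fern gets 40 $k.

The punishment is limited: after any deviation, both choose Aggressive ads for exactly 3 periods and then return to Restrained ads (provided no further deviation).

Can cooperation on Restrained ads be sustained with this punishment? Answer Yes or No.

IC: β+…+β^3 ≥ (124−92)/(92−40) = 8/13.
At β = 3/4: partial sum = 1.7344 ≥ 0.6154. Cooperation sustainable.

Yes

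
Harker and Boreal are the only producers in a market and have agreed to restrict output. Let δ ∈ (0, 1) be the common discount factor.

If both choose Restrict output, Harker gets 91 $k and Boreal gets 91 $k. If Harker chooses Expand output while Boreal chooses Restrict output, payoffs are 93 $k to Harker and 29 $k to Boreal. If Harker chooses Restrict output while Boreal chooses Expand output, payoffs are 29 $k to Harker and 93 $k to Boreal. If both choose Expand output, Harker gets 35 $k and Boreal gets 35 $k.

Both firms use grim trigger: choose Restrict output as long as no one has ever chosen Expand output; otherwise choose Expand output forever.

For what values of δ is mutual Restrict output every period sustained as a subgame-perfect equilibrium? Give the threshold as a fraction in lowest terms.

1/29

One-period gain from deviating is 93 − 91 = 2. The loss is 91 − 35 = 56 in every subsequent period, with present value 56·δ/(1−δ).
Deviation is unprofitable when 56·δ/(1−δ) ≥ 2, i.e. δ/(1−δ) ≥ 1/28.
Equivalently δ ≥ 2/(2+56) = 1/29.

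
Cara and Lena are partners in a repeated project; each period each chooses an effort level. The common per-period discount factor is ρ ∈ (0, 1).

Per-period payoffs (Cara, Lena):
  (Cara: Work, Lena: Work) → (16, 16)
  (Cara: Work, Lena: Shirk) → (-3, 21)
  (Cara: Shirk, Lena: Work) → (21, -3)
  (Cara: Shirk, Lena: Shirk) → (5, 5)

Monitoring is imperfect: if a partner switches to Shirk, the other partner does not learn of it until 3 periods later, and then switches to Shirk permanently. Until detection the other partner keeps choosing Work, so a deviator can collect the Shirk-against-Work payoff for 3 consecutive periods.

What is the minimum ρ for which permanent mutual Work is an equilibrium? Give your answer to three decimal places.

0.679

Deviating for the 3 undetected periods gains 21−16 = 5 per period over cooperation, then loses 16−5 = 11 per period forever once punishment starts.
Gain: 5(1 + ρ + … + ρ^2); loss: 11·ρ^3/(1−ρ).
No profitable deviation ⇔ 5(1−ρ^3) ≤ 11·ρ^3, i.e. ρ^3 ≥ 5/(5+11) = 5/16.
Hence ρ ≥ (5/16)^(1/3) ≈ 0.679.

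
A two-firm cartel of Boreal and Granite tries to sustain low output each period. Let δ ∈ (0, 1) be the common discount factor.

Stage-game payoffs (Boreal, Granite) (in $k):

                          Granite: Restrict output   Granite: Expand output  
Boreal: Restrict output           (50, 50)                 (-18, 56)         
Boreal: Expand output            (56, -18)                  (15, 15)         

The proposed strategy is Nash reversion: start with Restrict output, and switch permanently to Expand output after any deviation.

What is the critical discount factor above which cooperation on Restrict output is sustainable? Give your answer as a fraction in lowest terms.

6/41

One-period gain from deviating is 56 − 50 = 6. The loss is 50 − 15 = 35 in every subsequent period, with present value 35·δ/(1−δ).
Deviation is unprofitable when 35·δ/(1−δ) ≥ 6, i.e. δ/(1−δ) ≥ 6/35.
Equivalently δ ≥ 6/(6+35) = 6/41.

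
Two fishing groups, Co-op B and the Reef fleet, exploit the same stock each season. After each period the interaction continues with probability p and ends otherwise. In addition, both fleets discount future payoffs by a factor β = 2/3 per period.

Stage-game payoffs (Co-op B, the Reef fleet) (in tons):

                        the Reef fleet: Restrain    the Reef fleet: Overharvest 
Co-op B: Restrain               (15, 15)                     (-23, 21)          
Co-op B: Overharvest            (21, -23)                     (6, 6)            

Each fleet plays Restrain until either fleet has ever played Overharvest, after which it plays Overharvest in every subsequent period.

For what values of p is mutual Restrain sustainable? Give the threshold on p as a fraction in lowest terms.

Expected continuation weight on next period's payoff is β·p = 2/3·p, which plays the role of the discount factor.
Cooperation requires 2/3·p ≥ (21−15)/(21−6) = 2/5, hence p ≥ 3/5.

3/5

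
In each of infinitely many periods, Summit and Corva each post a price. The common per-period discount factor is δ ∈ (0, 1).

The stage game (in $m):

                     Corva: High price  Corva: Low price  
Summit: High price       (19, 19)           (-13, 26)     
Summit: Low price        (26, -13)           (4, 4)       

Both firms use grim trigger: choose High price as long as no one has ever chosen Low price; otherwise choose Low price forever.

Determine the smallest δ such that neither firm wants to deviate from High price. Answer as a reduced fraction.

7/22

19/(1−δ) ≥ 26 + 4δ/(1−δ)
19 ≥ 26 − 22δ
δ ≥ 7/22.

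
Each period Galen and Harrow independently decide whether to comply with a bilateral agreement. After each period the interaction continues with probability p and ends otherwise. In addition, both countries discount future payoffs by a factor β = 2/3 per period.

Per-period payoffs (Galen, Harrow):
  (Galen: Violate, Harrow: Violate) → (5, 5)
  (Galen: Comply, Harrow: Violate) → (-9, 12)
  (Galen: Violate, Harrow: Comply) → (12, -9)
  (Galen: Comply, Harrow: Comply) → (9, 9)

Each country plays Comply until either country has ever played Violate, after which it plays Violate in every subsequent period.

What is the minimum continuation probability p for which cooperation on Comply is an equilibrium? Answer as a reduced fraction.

Expected continuation weight on next period's payoff is β·p = 2/3·p, which plays the role of the discount factor.
Cooperation requires 2/3·p ≥ (12−9)/(12−5) = 3/7, hence p ≥ 9/14.

9/14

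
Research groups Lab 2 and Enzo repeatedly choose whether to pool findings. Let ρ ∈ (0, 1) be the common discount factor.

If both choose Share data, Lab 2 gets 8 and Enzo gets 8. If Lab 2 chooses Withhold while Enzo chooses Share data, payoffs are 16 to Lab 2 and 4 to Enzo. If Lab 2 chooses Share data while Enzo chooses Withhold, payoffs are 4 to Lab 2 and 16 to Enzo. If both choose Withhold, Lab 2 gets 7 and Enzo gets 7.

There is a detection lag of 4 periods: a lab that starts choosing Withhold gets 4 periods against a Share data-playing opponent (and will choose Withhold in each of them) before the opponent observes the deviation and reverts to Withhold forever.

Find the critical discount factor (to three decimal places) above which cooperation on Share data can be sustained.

0.971

A deviator earns 16 for 4 periods, then 7 forever; cooperating earns 8 forever. Multiplying the IC by (1−ρ):
8 ≥ 16(1−ρ^4) + 7ρ^4, so 9·ρ^4 ≥ 8 and ρ^4 ≥ 8/9.
ρ ≥ (8/9)^(1/4) ≈ 0.971.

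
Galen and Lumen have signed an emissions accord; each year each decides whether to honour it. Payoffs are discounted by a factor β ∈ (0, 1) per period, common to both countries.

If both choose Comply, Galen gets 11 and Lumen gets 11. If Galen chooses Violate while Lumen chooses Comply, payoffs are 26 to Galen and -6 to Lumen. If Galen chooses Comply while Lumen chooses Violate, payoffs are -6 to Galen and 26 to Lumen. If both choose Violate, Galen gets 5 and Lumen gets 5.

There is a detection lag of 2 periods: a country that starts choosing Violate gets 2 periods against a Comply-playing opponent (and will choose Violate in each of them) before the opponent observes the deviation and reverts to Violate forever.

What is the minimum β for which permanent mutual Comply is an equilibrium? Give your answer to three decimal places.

0.845

A deviator earns 26 for 2 periods, then 5 forever; cooperating earns 11 forever. Multiplying the IC by (1−β):
11 ≥ 26(1−β^2) + 5β^2, so 21·β^2 ≥ 15 and β^2 ≥ 5/7.
β ≥ (5/7)^(1/2) ≈ 0.845.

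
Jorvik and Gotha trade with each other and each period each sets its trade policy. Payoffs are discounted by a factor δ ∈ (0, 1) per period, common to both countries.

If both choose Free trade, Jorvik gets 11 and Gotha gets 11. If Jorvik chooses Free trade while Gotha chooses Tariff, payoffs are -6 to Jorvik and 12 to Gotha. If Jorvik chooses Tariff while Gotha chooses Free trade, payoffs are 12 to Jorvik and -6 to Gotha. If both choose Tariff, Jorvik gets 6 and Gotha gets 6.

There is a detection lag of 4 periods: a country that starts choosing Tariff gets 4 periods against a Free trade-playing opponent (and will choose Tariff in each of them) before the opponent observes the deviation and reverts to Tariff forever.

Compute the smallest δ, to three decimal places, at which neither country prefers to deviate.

Deviating for the 4 undetected periods gains 12−11 = 1 per period over cooperation, then loses 11−6 = 5 per period forever once punishment starts.
Gain: 1(1 + δ + … + δ^3); loss: 5·δ^4/(1−δ).
No profitable deviation ⇔ 1(1−δ^4) ≤ 5·δ^4, i.e. δ^4 ≥ 1/(1+5) = 1/6.
Hence δ ≥ (1/6)^(1/4) ≈ 0.639.

0.639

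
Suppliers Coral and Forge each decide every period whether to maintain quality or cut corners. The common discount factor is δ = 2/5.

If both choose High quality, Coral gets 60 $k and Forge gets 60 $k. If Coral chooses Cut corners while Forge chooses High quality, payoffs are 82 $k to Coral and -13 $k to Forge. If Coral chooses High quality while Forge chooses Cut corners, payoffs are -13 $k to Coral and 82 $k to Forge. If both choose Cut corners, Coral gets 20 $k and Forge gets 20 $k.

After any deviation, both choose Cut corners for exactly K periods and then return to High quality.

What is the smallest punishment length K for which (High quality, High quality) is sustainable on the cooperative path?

IC: δ(1−δ^K)/(1−δ) ≥ (82−60)/(60−20) = 11/20.
With δ = 2/5: need 1 − δ^K ≥ 11/20·(1−2/5)/(2/5), i.e. δ^K ≤ 0.1750.
Since (2/5)^1 = 0.4000 and (2/5)^2 = 0.1600, the smallest such K is 2.

2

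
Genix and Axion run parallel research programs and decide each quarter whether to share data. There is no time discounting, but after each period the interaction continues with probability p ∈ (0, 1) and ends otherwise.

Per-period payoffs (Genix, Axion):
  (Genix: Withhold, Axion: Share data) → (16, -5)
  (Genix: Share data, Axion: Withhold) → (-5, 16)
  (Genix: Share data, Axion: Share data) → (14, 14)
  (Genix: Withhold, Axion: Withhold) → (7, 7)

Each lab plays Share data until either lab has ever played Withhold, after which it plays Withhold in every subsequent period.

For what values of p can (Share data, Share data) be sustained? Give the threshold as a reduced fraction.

Expected cooperation value is 14 + p·14 + p²·14 + … = 14/(1−p); deviation gives 16 + p·7/(1−p).
14 ≥ 16(1−p) + 7p ⇒ 9p ≥ 2 ⇒ p ≥ 2/9.

2/9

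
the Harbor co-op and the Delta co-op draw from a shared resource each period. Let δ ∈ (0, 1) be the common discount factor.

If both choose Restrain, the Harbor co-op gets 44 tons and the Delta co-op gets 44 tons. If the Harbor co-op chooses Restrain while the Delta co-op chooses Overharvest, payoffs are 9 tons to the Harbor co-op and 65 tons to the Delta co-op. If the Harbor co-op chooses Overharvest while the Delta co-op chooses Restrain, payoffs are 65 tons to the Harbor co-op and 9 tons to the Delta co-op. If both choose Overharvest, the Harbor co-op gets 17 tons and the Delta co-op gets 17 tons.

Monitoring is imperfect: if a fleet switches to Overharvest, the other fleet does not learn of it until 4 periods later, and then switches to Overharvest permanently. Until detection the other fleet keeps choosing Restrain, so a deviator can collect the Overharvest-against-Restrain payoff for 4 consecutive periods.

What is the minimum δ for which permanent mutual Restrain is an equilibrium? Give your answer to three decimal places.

0.813

A deviator earns 65 for 4 periods, then 17 forever; cooperating earns 44 forever. Multiplying the IC by (1−δ):
44 ≥ 65(1−δ^4) + 17δ^4, so 48·δ^4 ≥ 21 and δ^4 ≥ 7/16.
δ ≥ (7/16)^(1/4) ≈ 0.813.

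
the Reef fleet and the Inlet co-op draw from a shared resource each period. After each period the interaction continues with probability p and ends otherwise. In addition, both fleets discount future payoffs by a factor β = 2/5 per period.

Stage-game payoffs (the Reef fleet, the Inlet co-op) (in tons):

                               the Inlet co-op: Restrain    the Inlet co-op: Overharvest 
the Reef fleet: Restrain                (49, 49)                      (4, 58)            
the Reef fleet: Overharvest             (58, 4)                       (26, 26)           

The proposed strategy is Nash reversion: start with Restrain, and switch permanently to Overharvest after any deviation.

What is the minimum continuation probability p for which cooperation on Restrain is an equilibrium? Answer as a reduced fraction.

45/64

Expected continuation weight on next period's payoff is β·p = 2/5·p, which plays the role of the discount factor.
Cooperation requires 2/5·p ≥ (58−49)/(58−26) = 9/32, hence p ≥ 45/64.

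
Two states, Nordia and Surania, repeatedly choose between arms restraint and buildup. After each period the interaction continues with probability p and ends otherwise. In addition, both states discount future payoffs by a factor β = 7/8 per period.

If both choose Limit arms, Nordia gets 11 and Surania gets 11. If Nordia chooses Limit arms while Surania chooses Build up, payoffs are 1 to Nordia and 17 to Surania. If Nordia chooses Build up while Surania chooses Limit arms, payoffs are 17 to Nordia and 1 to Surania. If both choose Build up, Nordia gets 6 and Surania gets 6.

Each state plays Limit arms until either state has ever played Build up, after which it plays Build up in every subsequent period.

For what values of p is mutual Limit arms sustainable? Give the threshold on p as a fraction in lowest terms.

Expected continuation weight on next period's payoff is β·p = 7/8·p, which plays the role of the discount factor.
Cooperation requires 7/8·p ≥ (17−11)/(17−6) = 6/11, hence p ≥ 48/77.

48/77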